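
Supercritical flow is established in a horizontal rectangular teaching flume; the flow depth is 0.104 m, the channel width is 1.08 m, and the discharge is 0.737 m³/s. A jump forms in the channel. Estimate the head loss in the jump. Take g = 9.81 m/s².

q = Q/b = 0.737/1.08 = 0.682 m²/s; V₁ = q/y₁ = 6.56 m/s. Fr₁ = V₁/√(g·y₁) = 6.50.
Sequent-depth ratio: y₂/y₁ = ½[√(1 + 8Fr₁²) − 1] = ½[√338.6 − 1] = 8.70.
y₂ = 8.70 × 0.104 = 0.905 m.
Head loss: ΔE = (y₂ − y₁)³/(4y₁y₂) = (0.905 − 0.104)³/(4×0.104×0.905) = 0.514/0.376 = 1.36 m.

ΔE = 1.36 m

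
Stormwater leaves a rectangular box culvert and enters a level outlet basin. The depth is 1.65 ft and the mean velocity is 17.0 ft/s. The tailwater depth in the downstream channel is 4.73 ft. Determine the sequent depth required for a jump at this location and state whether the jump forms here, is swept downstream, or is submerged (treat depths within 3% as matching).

y₂ = 4.68 ft; the jump forms here

Fr₁ = V₁/√(g·y₁) = 17.0/√(32.2×1.65) = 2.33.
Conjugate-depth relation: y₂/y₁ = ½[√(1 + 8Fr₁²) − 1] = ½[√44.52 − 1] = 2.84.
y₂ = 2.84 × 1.65 = 4.68 ft.
Tailwater y_tw = 4.73 ft: y_tw ≈ y₂, so the jump forms here.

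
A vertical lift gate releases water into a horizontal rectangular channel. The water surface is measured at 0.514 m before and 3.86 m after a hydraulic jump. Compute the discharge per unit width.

For a rectangular channel the momentum equation gives q² = ½·g·y₁·y₂·(y₁ + y₂) = ½×9.81×0.514×3.86×4.37 = 42.6.
q = √42.6 = 6.52 m²/s.

q = 6.52 m²/s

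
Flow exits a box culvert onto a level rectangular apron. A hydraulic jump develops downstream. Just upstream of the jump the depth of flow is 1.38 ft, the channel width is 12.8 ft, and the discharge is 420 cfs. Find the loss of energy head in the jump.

q = Q/b = 420/12.8 = 32.8 ft²/s; V₁ = q/y₁ = 23.8 ft/s. Fr₁ = V₁/√(g·y₁) = 3.57.
Conjugate-depth relation: y₂/y₁ = ½[√(1 + 8Fr₁²) − 1] = ½[√102.8 − 1] = 4.57.
y₂ = 4.57 × 1.38 = 6.31 ft.
V₂ = q/y₂ = 32.8/6.31 = 5.20 ft/s. E₁ = y₁ + V₁²/2g = 10.2 ft; E₂ = y₂ + V₂²/2g = 6.73 ft. ΔE = E₁ − E₂ = 3.43 ft.

ΔE = 3.43 ft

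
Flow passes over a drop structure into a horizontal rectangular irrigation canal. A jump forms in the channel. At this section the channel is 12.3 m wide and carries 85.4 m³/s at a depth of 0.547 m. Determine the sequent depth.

y₂ = 3.97 m

q = Q/b = 85.4/12.3 = 6.94 m²/s; V₁ = q/y₁ = 12.7 m/s. Fr₁ = V₁/√(g·y₁) = 5.48.
By Bélanger, y₂/y₁ = ½[√(1 + 8Fr₁²) − 1] = ½[√241.2 − 1] = 7.27.
y₂ = 7.27 × 0.547 = 3.97 m.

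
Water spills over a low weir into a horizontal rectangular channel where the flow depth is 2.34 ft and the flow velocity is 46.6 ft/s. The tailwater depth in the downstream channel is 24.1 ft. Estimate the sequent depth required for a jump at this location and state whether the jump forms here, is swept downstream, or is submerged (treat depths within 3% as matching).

y₂ = 16.6 ft; the jump is submerged

Fr₁ = V₁/√(g·y₁) = 46.6/√(32.2×2.34) = 5.37.
Conjugate-depth relation: y₂/y₁ = ½[√(1 + 8Fr₁²) − 1] = ½[√231.6 − 1] = 7.11.
y₂ = 7.11 × 2.34 = 16.6 ft.
Tailwater y_tw = 24.1 ft: y_tw > y₂, so the jump is submerged.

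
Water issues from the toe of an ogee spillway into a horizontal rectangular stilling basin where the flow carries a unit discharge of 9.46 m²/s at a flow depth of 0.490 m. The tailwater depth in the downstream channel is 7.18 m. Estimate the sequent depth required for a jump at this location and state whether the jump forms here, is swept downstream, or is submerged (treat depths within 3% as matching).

y₂ = 5.86 m; the jump is submerged

V₁ = q/y₁ = 9.46/0.490 = 19.3 m/s. Fr₁ = V₁/√(g·y₁) = 19.3/√(9.81×0.490) = 8.81.
From the momentum equation for a rectangular channel, y₂/y₁ = ½[√(1 + 8Fr₁²) − 1] = ½[√621.3 − 1] = 12.0.
y₂ = 12.0 × 0.490 = 5.86 m.
Tailwater y_tw = 7.18 m: y_tw > y₂, so the jump is submerged.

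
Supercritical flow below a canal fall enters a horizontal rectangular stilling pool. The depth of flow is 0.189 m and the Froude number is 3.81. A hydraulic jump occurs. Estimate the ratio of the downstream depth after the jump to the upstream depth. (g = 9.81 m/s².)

Fr₁ = 3.81 (given).
Conjugate-depth relation: y₂/y₁ = ½[√(1 + 8Fr₁²) − 1] = ½[√117.1 − 1] = 4.91.

y₂/y₁ = 4.91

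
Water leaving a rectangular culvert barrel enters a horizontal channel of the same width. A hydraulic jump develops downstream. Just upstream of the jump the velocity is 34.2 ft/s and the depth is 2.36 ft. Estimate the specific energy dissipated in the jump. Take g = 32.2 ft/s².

Fr₁ = V₁/√(g·y₁) = 34.2/√(32.2×2.36) = 3.92.
Bélanger equation: y₂/y₁ = ½[√(1 + 8Fr₁²) − 1] = ½[√124.1 − 1] = 5.07.
y₂ = 5.07 × 2.36 = 12.0 ft.
Head loss: ΔE = (y₂ − y₁)³/(4y₁y₂) = (12.0 − 2.36)³/(4×2.36×12.0) = 887/113 = 7.85 ft.

ΔE = 7.85 ft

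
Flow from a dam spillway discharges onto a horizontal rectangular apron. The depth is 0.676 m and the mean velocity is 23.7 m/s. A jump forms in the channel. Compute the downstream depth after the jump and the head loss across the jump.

Fr₁ = V₁/√(g·y₁) = 23.7/√(9.81×0.676) = 9.20.
Bélanger equation: y₂/y₁ = ½[√(1 + 8Fr₁²) − 1] = ½[√678.6 − 1] = 12.5.
y₂ = 12.5 × 0.676 = 8.47 m.
q = V₁·y₁ = 23.7 × 0.676 = 16.0 m²/s. V₂ = q/y₂ = 16.0/8.47 = 1.89 m/s. E₁ = y₁ + V₁²/2g = 29.3 m; E₂ = y₂ + V₂²/2g = 8.65 m. ΔE = E₁ − E₂ = 20.7 m.

y₂ = 8.47 m; ΔE = 20.7 m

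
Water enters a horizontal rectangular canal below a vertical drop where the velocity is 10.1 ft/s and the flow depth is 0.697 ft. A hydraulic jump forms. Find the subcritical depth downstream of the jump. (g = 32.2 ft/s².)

y₂ = 1.78 ft

Fr₁ = V₁/√(g·y₁) = 10.1/√(32.2×0.697) = 2.13.
Conjugate-depth relation: y₂/y₁ = ½[√(1 + 8Fr₁²) − 1] = ½[√37.36 − 1] = 2.56.
y₂ = 2.56 × 0.697 = 1.78 ft.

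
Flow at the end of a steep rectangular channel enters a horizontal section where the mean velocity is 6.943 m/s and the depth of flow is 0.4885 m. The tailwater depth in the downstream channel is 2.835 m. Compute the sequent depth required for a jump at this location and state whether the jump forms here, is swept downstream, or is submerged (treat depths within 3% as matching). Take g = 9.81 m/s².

y₂ = 1.960 m; the jump is submerged

Fr₁ = V₁/√(g·y₁) = 6.943/√(9.81×0.4885) = 3.172.
Sequent-depth ratio: y₂/y₁ = ½[√(1 + 8Fr₁²) − 1] = ½[√81.473 − 1] = 4.013.
y₂ = 4.013 × 0.4885 = 1.960 m.
Tailwater y_tw = 2.835 m: y_tw > y₂, so the jump is submerged.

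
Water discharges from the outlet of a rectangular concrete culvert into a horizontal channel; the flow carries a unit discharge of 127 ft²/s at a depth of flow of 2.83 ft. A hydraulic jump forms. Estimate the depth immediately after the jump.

V₁ = q/y₁ = 127/2.83 = 44.9 ft/s. Fr₁ = V₁/√(g·y₁) = 44.9/√(32.2×2.83) = 4.70.
Bélanger equation: y₂/y₁ = ½[√(1 + 8Fr₁²) − 1] = ½[√177.8 − 1] = 6.17.
y₂ = 6.17 × 2.83 = 17.5 ft.

y₂ = 17.5 ft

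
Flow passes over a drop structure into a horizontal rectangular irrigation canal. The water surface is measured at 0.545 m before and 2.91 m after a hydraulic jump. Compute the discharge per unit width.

q = 5.18 m²/s

For a rectangular channel the momentum equation gives q² = ½·g·y₁·y₂·(y₁ + y₂) = ½×9.81×0.545×2.91×3.46 = 26.9.
q = √26.9 = 5.18 m²/s.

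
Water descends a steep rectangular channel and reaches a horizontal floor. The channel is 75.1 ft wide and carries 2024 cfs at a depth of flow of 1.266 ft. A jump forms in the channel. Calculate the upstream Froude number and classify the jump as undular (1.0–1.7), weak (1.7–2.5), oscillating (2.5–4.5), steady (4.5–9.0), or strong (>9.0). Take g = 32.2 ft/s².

Fr₁ = 3.334; oscillating jump

q = Q/b = 2024/75.1 = 26.95 ft²/s; V₁ = q/y₁ = 21.29 ft/s. Fr₁ = V₁/√(g·y₁) = 3.334.
Fr₁ = 3.334 lies in the oscillating range.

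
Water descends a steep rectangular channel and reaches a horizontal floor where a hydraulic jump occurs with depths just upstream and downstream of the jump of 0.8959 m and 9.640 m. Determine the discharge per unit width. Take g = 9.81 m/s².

q = 21.13 m²/s

For a rectangular channel the momentum equation gives q² = ½·g·y₁·y₂·(y₁ + y₂) = ½×9.81×0.8959×9.640×10.54 = 446.3.
q = √446.3 = 21.13 m²/s.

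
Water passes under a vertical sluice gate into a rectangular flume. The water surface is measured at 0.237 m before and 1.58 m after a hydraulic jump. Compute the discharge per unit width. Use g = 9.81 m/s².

For a rectangular channel the momentum equation gives q² = ½·g·y₁·y₂·(y₁ + y₂) = ½×9.81×0.237×1.58×1.82 = 3.34.
q = √3.34 = 1.83 m²/s.

q = 1.83 m²/s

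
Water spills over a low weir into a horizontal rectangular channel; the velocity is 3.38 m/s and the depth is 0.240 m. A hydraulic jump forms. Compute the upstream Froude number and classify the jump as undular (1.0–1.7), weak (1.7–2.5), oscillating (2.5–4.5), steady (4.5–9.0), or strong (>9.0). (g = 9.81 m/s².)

Fr₁ = V₁/√(g·y₁) = 3.38/√(9.81×0.240) = 2.20.
Fr₁ = 2.20 lies in the weak range.

Fr₁ = 2.20; weak jump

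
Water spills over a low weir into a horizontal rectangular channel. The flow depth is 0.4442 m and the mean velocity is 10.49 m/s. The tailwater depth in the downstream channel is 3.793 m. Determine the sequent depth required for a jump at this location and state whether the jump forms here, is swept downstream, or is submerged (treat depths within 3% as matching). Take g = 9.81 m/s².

y₂ = 2.942 m; the jump is submerged

Fr₁ = V₁/√(g·y₁) = 10.49/√(9.81×0.4442) = 5.025.
Sequent-depth ratio: y₂/y₁ = ½[√(1 + 8Fr₁²) − 1] = ½[√203.02 − 1] = 6.624.
y₂ = 6.624 × 0.4442 = 2.942 m.
Tailwater y_tw = 3.793 m: y_tw > y₂, so the jump is submerged.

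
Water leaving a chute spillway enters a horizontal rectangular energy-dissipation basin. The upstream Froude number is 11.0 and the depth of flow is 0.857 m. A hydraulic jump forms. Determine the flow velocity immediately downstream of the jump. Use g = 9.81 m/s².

Fr₁ = 11.0 (given).
Sequent-depth ratio: y₂/y₁ = ½[√(1 + 8Fr₁²) − 1] = ½[√969.0 − 1] = 15.1.
y₂ = 15.1 × 0.857 = 12.9 m.
V₁ = Fr₁·√(g·y₁) = 11.0×√(9.81×0.857) = 31.9 m/s; q = V₁·y₁ = 27.3 m²/s.
V₂ = q/y₂ = 27.3/12.9 = 2.12 m/s.

V₂ = 2.12 m/s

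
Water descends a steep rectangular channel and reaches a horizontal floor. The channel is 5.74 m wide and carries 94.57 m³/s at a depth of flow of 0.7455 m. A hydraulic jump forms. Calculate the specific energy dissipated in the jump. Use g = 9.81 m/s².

q = Q/b = 94.57/5.74 = 16.48 m²/s; V₁ = q/y₁ = 22.10 m/s. Fr₁ = V₁/√(g·y₁) = 8.172.
From the momentum equation for a rectangular channel, y₂/y₁ = ½[√(1 + 8Fr₁²) − 1] = ½[√535.27 − 1] = 11.07.
y₂ = 11.07 × 0.7455 = 8.251 m.
Head loss: ΔE = (y₂ − y₁)³/(4y₁y₂) = (8.251 − 0.7455)³/(4×0.7455×8.251) = 422.8/24.60 = 17.18 m.

ΔE = 17.18 m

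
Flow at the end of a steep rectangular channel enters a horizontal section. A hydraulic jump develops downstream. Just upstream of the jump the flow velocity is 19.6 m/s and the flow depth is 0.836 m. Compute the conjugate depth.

y₂ = 7.68 m

Fr₁ = V₁/√(g·y₁) = 19.6/√(9.81×0.836) = 6.84.
From the momentum equation for a rectangular channel, y₂/y₁ = ½[√(1 + 8Fr₁²) − 1] = ½[√375.7 − 1] = 9.19.
y₂ = 9.19 × 0.836 = 7.68 m.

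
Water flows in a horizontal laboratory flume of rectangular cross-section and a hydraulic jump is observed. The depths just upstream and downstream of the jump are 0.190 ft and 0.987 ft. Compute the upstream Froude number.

Fr₁ = 4.01

For a rectangular channel the momentum equation gives q² = ½·g·y₁·y₂·(y₁ + y₂) = ½×32.2×0.190×0.987×1.18 = 3.55.
q = √3.55 = 1.89 ft²/s.
V₁ = q/y₁ = 9.92 ft/s; Fr₁ = V₁/√(g·y₁) = 4.01.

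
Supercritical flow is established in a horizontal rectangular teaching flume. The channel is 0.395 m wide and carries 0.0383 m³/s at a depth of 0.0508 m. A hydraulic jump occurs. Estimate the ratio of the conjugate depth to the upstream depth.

y₂/y₁ = 3.36

q = Q/b = 0.0383/0.395 = 0.0970 m²/s; V₁ = q/y₁ = 1.91 m/s. Fr₁ = V₁/√(g·y₁) = 2.70.
From the momentum equation for a rectangular channel, y₂/y₁ = ½[√(1 + 8Fr₁²) − 1] = ½[√59.48 − 1] = 3.36.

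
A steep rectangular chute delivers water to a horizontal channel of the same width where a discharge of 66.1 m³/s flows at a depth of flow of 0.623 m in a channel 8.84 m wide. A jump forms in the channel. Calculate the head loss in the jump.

q = Q/b = 66.1/8.84 = 7.48 m²/s; V₁ = q/y₁ = 12.0 m/s. Fr₁ = V₁/√(g·y₁) = 4.85.
Conjugate-depth relation: y₂/y₁ = ½[√(1 + 8Fr₁²) − 1] = ½[√189.6 − 1] = 6.38.
y₂ = 6.38 × 0.623 = 3.98 m.
V₂ = q/y₂ = 7.48/3.98 = 1.88 m/s. E₁ = y₁ + V₁²/2g = 7.97 m; E₂ = y₂ + V₂²/2g = 4.16 m. ΔE = E₁ − E₂ = 3.81 m.

ΔE = 3.81 m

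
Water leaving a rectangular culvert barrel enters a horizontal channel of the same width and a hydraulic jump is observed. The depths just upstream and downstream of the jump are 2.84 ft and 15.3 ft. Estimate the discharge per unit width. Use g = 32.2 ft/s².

q = 113 ft²/s

For a rectangular channel the momentum equation gives q² = ½·g·y₁·y₂·(y₁ + y₂) = ½×32.2×2.84×15.3×18.1 = 12690.
q = √12690 = 113 ft²/s.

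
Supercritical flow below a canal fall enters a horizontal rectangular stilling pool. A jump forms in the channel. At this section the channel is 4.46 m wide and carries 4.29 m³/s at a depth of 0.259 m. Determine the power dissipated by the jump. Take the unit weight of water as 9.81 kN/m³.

P = 5.92 kW

q = Q/b = 4.29/4.46 = 0.962 m²/s; V₁ = q/y₁ = 3.71 m/s. Fr₁ = V₁/√(g·y₁) = 2.33.
Bélanger equation: y₂/y₁ = ½[√(1 + 8Fr₁²) − 1] = ½[√44.43 − 1] = 2.83.
y₂ = 2.83 × 0.259 = 0.734 m.
Head loss: ΔE = (y₂ − y₁)³/(4y₁y₂) = (0.734 − 0.259)³/(4×0.259×0.734) = 0.107/0.760 = 0.141 m.
P = γ·Q·ΔE = 9.81 × 4.29 × 0.141 = 5.92 kW.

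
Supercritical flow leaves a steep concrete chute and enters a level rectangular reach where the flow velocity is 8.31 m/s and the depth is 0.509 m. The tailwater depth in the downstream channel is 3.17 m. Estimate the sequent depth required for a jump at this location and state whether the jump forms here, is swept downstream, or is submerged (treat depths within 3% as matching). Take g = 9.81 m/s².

y₂ = 2.43 m; the jump is submerged

Fr₁ = V₁/√(g·y₁) = 8.31/√(9.81×0.509) = 3.72.
Conjugate-depth relation: y₂/y₁ = ½[√(1 + 8Fr₁²) − 1] = ½[√111.6 − 1] = 4.78.
y₂ = 4.78 × 0.509 = 2.43 m.
Tailwater y_tw = 3.17 m: y_tw > y₂, so the jump is submerged.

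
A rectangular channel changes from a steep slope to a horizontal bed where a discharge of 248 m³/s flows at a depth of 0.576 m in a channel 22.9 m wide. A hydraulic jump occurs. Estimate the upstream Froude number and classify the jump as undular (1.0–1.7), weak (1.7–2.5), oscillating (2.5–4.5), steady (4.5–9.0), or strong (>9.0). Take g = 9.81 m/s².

Fr₁ = 7.91; steady jump

q = Q/b = 248/22.9 = 10.8 m²/s; V₁ = q/y₁ = 18.8 m/s. Fr₁ = V₁/√(g·y₁) = 7.91.
Fr₁ = 7.91 lies in the steady range.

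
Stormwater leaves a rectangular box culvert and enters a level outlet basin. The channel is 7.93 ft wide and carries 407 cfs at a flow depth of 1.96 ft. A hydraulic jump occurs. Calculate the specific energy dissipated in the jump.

ΔE = 3.79 ft

q = Q/b = 407/7.93 = 51.3 ft²/s; V₁ = q/y₁ = 26.2 ft/s. Fr₁ = V₁/√(g·y₁) = 3.30.
From the momentum equation for a rectangular channel, y₂/y₁ = ½[√(1 + 8Fr₁²) − 1] = ½[√87.92 − 1] = 4.19.
y₂ = 4.19 × 1.96 = 8.21 ft.
Head loss: ΔE = (y₂ − y₁)³/(4y₁y₂) = (8.21 − 1.96)³/(4×1.96×8.21) = 244/64.4 = 3.79 ft.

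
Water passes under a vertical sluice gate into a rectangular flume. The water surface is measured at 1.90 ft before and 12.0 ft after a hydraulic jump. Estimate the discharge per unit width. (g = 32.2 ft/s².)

q = 71.4 ft²/s

For a rectangular channel the momentum equation gives q² = ½·g·y₁·y₂·(y₁ + y₂) = ½×32.2×1.90×12.0×13.9 = 5102.
q = √5102 = 71.4 ft²/s.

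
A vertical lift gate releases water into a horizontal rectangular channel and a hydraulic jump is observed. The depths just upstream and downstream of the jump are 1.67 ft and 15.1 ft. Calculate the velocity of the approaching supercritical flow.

For a rectangular channel the momentum equation gives q² = ½·g·y₁·y₂·(y₁ + y₂) = ½×32.2×1.67×15.1×16.8 = 6809.
q = √6809 = 82.5 ft²/s.
V₁ = q/y₁ = 82.5/1.67 = 49.4 ft/s.

V₁ = 49.4 ft/s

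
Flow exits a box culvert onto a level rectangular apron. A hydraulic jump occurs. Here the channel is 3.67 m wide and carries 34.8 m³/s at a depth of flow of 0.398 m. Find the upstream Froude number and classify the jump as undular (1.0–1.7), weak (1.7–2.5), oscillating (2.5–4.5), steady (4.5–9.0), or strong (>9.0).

Fr₁ = 12.1; strong jump

q = Q/b = 34.8/3.67 = 9.48 m²/s; V₁ = q/y₁ = 23.8 m/s. Fr₁ = V₁/√(g·y₁) = 12.1.
Fr₁ = 12.1 lies in the strong range.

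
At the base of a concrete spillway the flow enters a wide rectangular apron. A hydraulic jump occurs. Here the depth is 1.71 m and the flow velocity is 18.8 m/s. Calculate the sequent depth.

Fr₁ = V₁/√(g·y₁) = 18.8/√(9.81×1.71) = 4.59.
By Bélanger, y₂/y₁ = ½[√(1 + 8Fr₁²) − 1] = ½[√169.6 − 1] = 6.01.
y₂ = 6.01 × 1.71 = 10.3 m.

y₂ = 10.3 m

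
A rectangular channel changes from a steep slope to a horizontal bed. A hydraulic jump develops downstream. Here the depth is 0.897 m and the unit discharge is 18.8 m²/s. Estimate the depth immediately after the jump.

V₁ = q/y₁ = 18.8/0.897 = 21.0 m/s. Fr₁ = V₁/√(g·y₁) = 21.0/√(9.81×0.897) = 7.07.
Bélanger equation: y₂/y₁ = ½[√(1 + 8Fr₁²) − 1] = ½[√400.4 − 1] = 9.50.
y₂ = 9.50 × 0.897 = 8.53 m.

y₂ = 8.53 m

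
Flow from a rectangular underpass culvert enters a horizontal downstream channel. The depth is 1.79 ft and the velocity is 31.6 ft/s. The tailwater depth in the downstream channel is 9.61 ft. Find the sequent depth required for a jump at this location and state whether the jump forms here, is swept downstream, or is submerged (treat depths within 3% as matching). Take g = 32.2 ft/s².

Fr₁ = V₁/√(g·y₁) = 31.6/√(32.2×1.79) = 4.16.
Sequent-depth ratio: y₂/y₁ = ½[√(1 + 8Fr₁²) − 1] = ½[√139.6 − 1] = 5.41.
y₂ = 5.41 × 1.79 = 9.68 ft.
Tailwater y_tw = 9.61 ft: y_tw ≈ y₂, so the jump forms here.

y₂ = 9.68 ft; the jump forms here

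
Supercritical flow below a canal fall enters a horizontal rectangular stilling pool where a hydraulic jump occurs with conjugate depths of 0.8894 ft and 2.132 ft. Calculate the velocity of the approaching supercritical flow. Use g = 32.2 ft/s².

For a rectangular channel the momentum equation gives q² = ½·g·y₁·y₂·(y₁ + y₂) = ½×32.2×0.8894×2.132×3.021 = 92.24.
q = √92.24 = 9.604 ft²/s.
V₁ = q/y₁ = 9.604/0.8894 = 10.80 ft/s.

V₁ = 10.80 ft/s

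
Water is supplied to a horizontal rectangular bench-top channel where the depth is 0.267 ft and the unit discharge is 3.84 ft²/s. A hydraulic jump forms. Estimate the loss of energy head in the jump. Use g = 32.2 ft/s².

ΔE = 1.68 ft

V₁ = q/y₁ = 3.84/0.267 = 14.4 ft/s. Fr₁ = V₁/√(g·y₁) = 14.4/√(32.2×0.267) = 4.90.
By Bélanger, y₂/y₁ = ½[√(1 + 8Fr₁²) − 1] = ½[√193.5 − 1] = 6.45.
y₂ = 6.45 × 0.267 = 1.72 ft.
Head loss: ΔE = (y₂ − y₁)³/(4y₁y₂) = (1.72 − 0.267)³/(4×0.267×1.72) = 3.09/1.84 = 1.68 ft.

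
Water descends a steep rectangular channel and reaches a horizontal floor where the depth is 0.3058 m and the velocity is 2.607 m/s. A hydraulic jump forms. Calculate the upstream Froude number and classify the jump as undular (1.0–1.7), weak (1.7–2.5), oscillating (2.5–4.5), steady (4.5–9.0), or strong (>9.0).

Fr₁ = V₁/√(g·y₁) = 2.607/√(9.81×0.3058) = 1.505.
Fr₁ = 1.505 lies in the undular range.

Fr₁ = 1.505; undular jump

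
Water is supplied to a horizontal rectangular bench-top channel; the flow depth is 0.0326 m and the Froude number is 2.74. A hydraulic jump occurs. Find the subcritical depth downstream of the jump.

Fr₁ = 2.74 (given).
Conjugate-depth relation: y₂/y₁ = ½[√(1 + 8Fr₁²) − 1] = ½[√61.06 − 1] = 3.41.
y₂ = 3.41 × 0.0326 = 0.111 m.

y₂ = 0.111 m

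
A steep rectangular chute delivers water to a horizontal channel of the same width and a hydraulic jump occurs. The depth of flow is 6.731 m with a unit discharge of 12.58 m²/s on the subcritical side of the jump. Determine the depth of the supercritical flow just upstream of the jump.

V₂ = q/y₂ = 12.58/6.731 = 1.869 m/s; Fr₂ = V₂/√(g·y₂) = 0.2300.
Applying the sequent-depth relation in reverse, y₁/y₂ = ½[√(1 + 8Fr₂²) − 1] = ½[√1.4232 − 1] = 0.09649.
y₁ = 0.09649 × 6.731 = 0.6495 m.

y₁ = 0.6495 m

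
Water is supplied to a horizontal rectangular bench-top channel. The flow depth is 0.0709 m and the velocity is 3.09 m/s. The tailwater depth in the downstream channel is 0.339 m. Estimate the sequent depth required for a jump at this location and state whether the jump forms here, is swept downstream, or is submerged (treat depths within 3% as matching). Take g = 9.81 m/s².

Fr₁ = V₁/√(g·y₁) = 3.09/√(9.81×0.0709) = 3.71.
Conjugate-depth relation: y₂/y₁ = ½[√(1 + 8Fr₁²) − 1] = ½[√110.8 − 1] = 4.76.
y₂ = 4.76 × 0.0709 = 0.338 m.
Tailwater y_tw = 0.339 m: y_tw ≈ y₂, so the jump forms here.

y₂ = 0.338 m; the jump forms here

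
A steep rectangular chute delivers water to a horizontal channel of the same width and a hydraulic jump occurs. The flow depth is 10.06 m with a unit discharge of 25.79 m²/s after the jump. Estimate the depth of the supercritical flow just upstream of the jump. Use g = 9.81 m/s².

V₂ = q/y₂ = 25.79/10.06 = 2.564 m/s; Fr₂ = V₂/√(g·y₂) = 0.2581.
Applying the sequent-depth relation in reverse, y₁/y₂ = ½[√(1 + 8Fr₂²) − 1] = ½[√1.5328 − 1] = 0.1190.
y₁ = 0.1190 × 10.06 = 1.197 m.

y₁ = 1.197 m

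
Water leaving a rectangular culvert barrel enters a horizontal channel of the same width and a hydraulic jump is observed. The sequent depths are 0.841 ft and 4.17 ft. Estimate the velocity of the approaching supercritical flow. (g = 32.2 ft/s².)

For a rectangular channel the momentum equation gives q² = ½·g·y₁·y₂·(y₁ + y₂) = ½×32.2×0.841×4.17×5.01 = 283.
q = √283 = 16.8 ft²/s.
V₁ = q/y₁ = 16.8/0.841 = 20.0 ft/s.

V₁ = 20.0 ft/s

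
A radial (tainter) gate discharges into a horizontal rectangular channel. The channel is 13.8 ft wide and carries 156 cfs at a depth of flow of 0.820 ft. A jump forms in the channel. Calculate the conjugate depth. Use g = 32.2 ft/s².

y₂ = 2.73 ft

q = Q/b = 156/13.8 = 11.3 ft²/s; V₁ = q/y₁ = 13.8 ft/s. Fr₁ = V₁/√(g·y₁) = 2.68.
Conjugate-depth relation: y₂/y₁ = ½[√(1 + 8Fr₁²) − 1] = ½[√58.58 − 1] = 3.33.
y₂ = 3.33 × 0.820 = 2.73 ft.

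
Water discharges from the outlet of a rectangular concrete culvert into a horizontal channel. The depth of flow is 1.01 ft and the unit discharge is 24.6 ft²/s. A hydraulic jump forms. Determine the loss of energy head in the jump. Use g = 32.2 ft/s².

ΔE = 4.31 ft

V₁ = q/y₁ = 24.6/1.01 = 24.4 ft/s. Fr₁ = V₁/√(g·y₁) = 24.4/√(32.2×1.01) = 4.27.
Bélanger equation: y₂/y₁ = ½[√(1 + 8Fr₁²) − 1] = ½[√146.9 − 1] = 5.56.
y₂ = 5.56 × 1.01 = 5.62 ft.
V₂ = q/y₂ = 24.6/5.62 = 4.38 ft/s. E₁ = y₁ + V₁²/2g = 10.2 ft; E₂ = y₂ + V₂²/2g = 5.91 ft. ΔE = E₁ − E₂ = 4.31 ft.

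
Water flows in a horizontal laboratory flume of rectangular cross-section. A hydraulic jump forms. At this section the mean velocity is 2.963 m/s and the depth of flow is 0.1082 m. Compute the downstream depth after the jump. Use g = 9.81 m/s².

y₂ = 0.3893 m

Fr₁ = V₁/√(g·y₁) = 2.963/√(9.81×0.1082) = 2.876.
Bélanger equation: y₂/y₁ = ½[√(1 + 8Fr₁²) − 1] = ½[√67.169 − 1] = 3.598.
y₂ = 3.598 × 0.1082 = 0.3893 m.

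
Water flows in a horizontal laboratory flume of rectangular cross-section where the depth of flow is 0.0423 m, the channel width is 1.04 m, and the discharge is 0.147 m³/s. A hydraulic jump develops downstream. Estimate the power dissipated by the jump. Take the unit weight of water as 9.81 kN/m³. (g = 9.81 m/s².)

q = Q/b = 0.147/1.04 = 0.141 m²/s; V₁ = q/y₁ = 3.34 m/s. Fr₁ = V₁/√(g·y₁) = 5.19.
From the momentum equation for a rectangular channel, y₂/y₁ = ½[√(1 + 8Fr₁²) − 1] = ½[√216.3 − 1] = 6.85.
y₂ = 6.85 × 0.0423 = 0.290 m.
V₂ = q/y₂ = 0.141/0.290 = 0.488 m/s. E₁ = y₁ + V₁²/2g = 0.611 m; E₂ = y₂ + V₂²/2g = 0.302 m. ΔE = E₁ − E₂ = 0.309 m.
P = γ·Q·ΔE = 9.81 × 0.147 × 0.309 = 0.446 kW.

P = 0.446 kW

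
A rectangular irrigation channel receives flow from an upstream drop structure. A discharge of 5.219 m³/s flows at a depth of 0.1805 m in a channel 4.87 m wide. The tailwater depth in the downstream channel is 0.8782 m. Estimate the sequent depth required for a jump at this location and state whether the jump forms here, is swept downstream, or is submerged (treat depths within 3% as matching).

q = Q/b = 5.219/4.87 = 1.072 m²/s; V₁ = q/y₁ = 5.937 m/s. Fr₁ = V₁/√(g·y₁) = 4.462.
Bélanger equation: y₂/y₁ = ½[√(1 + 8Fr₁²) − 1] = ½[√160.26 − 1] = 5.830.
y₂ = 5.830 × 0.1805 = 1.052 m.
Tailwater y_tw = 0.8782 m: y_tw < y₂, so the jump is swept downstream.

y₂ = 1.052 m; the jump is swept downstream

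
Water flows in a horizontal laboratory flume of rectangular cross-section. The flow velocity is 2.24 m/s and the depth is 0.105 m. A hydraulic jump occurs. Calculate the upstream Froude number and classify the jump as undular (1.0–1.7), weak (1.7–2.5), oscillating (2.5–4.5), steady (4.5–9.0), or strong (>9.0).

Fr₁ = 2.21; weak jump

Fr₁ = V₁/√(g·y₁) = 2.24/√(9.81×0.105) = 2.21.
Fr₁ = 2.21 lies in the weak range.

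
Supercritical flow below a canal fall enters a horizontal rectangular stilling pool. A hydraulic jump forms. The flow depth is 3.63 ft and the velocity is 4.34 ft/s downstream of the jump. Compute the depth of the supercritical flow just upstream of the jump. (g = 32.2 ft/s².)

Fr₂ = V₂/√(g·y₂) = 4.34/√(32.2×3.63) = 0.401.
Since the conjugate-depth ratio holds either way, y₁/y₂ = ½[√(1 + 8Fr₂²) − 1] = ½[√2.289 − 1] = 0.256.
y₁ = 0.256 × 3.63 = 0.931 ft.

y₁ = 0.931 ft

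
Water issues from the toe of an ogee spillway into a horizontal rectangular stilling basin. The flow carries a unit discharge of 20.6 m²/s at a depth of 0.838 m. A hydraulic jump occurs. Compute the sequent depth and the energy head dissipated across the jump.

V₁ = q/y₁ = 20.6/0.838 = 24.6 m/s. Fr₁ = V₁/√(g·y₁) = 24.6/√(9.81×0.838) = 8.57.
Bélanger equation: y₂/y₁ = ½[√(1 + 8Fr₁²) − 1] = ½[√589.1 − 1] = 11.6.
y₂ = 11.6 × 0.838 = 9.75 m.
Head loss: ΔE = (y₂ − y₁)³/(4y₁y₂) = (9.75 − 0.838)³/(4×0.838×9.75) = 708/32.7 = 21.7 m.

y₂ = 9.75 m; ΔE = 21.7 m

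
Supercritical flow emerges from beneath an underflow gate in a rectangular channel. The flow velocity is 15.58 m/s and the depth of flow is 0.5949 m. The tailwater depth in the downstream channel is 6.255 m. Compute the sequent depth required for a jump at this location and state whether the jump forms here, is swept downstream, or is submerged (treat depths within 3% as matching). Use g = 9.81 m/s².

y₂ = 5.137 m; the jump is submerged

Fr₁ = V₁/√(g·y₁) = 15.58/√(9.81×0.5949) = 6.449.
Conjugate-depth relation: y₂/y₁ = ½[√(1 + 8Fr₁²) − 1] = ½[√333.75 − 1] = 8.634.
y₂ = 8.634 × 0.5949 = 5.137 m.
Tailwater y_tw = 6.255 m: y_tw > y₂, so the jump is submerged.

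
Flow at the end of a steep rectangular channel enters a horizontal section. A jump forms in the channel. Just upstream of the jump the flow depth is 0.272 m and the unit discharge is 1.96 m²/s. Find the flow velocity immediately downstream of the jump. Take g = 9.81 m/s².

V₁ = q/y₁ = 1.96/0.272 = 7.21 m/s. Fr₁ = V₁/√(g·y₁) = 7.21/√(9.81×0.272) = 4.41.
By Bélanger, y₂/y₁ = ½[√(1 + 8Fr₁²) − 1] = ½[√156.7 − 1] = 5.76.
y₂ = 5.76 × 0.272 = 1.57 m.
V₂ = q/y₂ = 1.96/1.57 = 1.25 m/s.

V₂ = 1.25 m/s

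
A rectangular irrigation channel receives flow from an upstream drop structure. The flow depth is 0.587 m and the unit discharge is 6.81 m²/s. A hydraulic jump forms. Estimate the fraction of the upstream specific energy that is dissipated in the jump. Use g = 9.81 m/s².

V₁ = q/y₁ = 6.81/0.587 = 11.6 m/s. Fr₁ = V₁/√(g·y₁) = 11.6/√(9.81×0.587) = 4.83.
By Bélanger, y₂/y₁ = ½[√(1 + 8Fr₁²) − 1] = ½[√188.0 − 1] = 6.36.
y₂ = 6.36 × 0.587 = 3.73 m.
E₁ = y₁ + V₁²/2g = 7.45 m. ΔE = (y₂ − y₁)³/(4y₁y₂) = 3.55 m. ΔE/E₁ = 3.55/7.45 = 0.476.

ΔE/E₁ = 0.476 (47.6%)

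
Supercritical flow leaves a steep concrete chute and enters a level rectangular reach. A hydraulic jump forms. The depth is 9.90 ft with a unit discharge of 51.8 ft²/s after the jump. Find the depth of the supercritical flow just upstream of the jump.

V₂ = q/y₂ = 51.8/9.90 = 5.23 ft/s; Fr₂ = V₂/√(g·y₂) = 0.293.
The Bélanger relation is symmetric: y₁/y₂ = ½[√(1 + 8Fr₂²) − 1] = ½[√1.687 − 1] = 0.149.
y₁ = 0.149 × 9.90 = 1.48 ft.

y₁ = 1.48 ft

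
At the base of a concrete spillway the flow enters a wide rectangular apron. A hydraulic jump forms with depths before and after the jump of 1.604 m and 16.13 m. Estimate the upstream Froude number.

For a rectangular channel the momentum equation gives q² = ½·g·y₁·y₂·(y₁ + y₂) = ½×9.81×1.604×16.13×17.73 = 2251.
q = √2251 = 47.44 m²/s.
V₁ = q/y₁ = 29.58 m/s; Fr₁ = V₁/√(g·y₁) = 7.456.

Fr₁ = 7.456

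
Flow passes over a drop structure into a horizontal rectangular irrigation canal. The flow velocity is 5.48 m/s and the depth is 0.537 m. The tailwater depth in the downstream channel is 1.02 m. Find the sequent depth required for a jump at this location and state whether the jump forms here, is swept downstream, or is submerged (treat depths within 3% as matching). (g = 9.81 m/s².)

Fr₁ = V₁/√(g·y₁) = 5.48/√(9.81×0.537) = 2.39.
Sequent-depth ratio: y₂/y₁ = ½[√(1 + 8Fr₁²) − 1] = ½[√46.60 − 1] = 2.91.
y₂ = 2.91 × 0.537 = 1.56 m.
Tailwater y_tw = 1.02 m: y_tw < y₂, so the jump is swept downstream.

y₂ = 1.56 m; the jump is swept downstream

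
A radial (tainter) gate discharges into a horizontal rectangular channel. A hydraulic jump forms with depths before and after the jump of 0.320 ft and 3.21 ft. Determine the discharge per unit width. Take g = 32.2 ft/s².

For a rectangular channel the momentum equation gives q² = ½·g·y₁·y₂·(y₁ + y₂) = ½×32.2×0.320×3.21×3.53 = 58.4.
q = √58.4 = 7.64 ft²/s.

q = 7.64 ft²/s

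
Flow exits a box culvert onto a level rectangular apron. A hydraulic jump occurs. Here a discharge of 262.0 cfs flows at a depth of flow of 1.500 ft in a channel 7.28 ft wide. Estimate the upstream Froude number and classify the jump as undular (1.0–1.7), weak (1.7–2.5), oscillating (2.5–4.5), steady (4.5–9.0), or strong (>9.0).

q = Q/b = 262.0/7.28 = 35.99 ft²/s; V₁ = q/y₁ = 23.99 ft/s. Fr₁ = V₁/√(g·y₁) = 3.452.
Fr₁ = 3.452 lies in the oscillating range.

Fr₁ = 3.452; oscillating jump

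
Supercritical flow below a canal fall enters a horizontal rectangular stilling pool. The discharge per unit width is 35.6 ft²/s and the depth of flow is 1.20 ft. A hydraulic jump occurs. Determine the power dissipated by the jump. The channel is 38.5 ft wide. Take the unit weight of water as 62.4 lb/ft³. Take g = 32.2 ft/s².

P = 1088 hp

V₁ = q/y₁ = 35.6/1.20 = 29.7 ft/s. Fr₁ = V₁/√(g·y₁) = 29.7/√(32.2×1.20) = 4.77.
Bélanger equation: y₂/y₁ = ½[√(1 + 8Fr₁²) − 1] = ½[√183.2 − 1] = 6.27.
y₂ = 6.27 × 1.20 = 7.52 ft.
Head loss: ΔE = (y₂ − y₁)³/(4y₁y₂) = (7.52 − 1.20)³/(4×1.20×7.52) = 253/36.1 = 7.00 ft.
Q = q·b = 35.6 × 38.5 = 1371 cfs. P = γ·Q·ΔE/550 = 62.4 × 1371 × 7.00 / 550 = 1088 hp.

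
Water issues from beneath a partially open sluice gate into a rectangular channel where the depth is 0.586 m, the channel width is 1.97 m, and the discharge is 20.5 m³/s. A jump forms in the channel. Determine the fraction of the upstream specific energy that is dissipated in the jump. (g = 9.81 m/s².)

ΔE/E₁ = 0.639 (63.9%)

q = Q/b = 20.5/1.97 = 10.4 m²/s; V₁ = q/y₁ = 17.8 m/s. Fr₁ = V₁/√(g·y₁) = 7.41.
By Bélanger, y₂/y₁ = ½[√(1 + 8Fr₁²) − 1] = ½[√439.8 − 1] = 9.99.
y₂ = 9.99 × 0.586 = 5.85 m.
E₁ = y₁ + V₁²/2g = 16.7 m. ΔE = (y₂ − y₁)³/(4y₁y₂) = 10.6 m. ΔE/E₁ = 10.6/16.7 = 0.639.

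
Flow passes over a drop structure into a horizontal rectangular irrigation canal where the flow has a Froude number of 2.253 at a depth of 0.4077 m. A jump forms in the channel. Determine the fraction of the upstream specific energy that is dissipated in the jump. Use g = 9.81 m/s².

Fr₁ = 2.253 (given).
Sequent-depth ratio: y₂/y₁ = ½[√(1 + 8Fr₁²) − 1] = ½[√41.608 − 1] = 2.725.
y₂ = 2.725 × 0.4077 = 1.111 m.
E₁ = y₁(1 + Fr₁²/2) = 0.4077×(1 + 2.253²/2) = 1.442 m. ΔE = (y₂ − y₁)³/(4y₁y₂) = 0.1920 m. ΔE/E₁ = 0.1920/1.442 = 0.133.

ΔE/E₁ = 0.133 (13.3%)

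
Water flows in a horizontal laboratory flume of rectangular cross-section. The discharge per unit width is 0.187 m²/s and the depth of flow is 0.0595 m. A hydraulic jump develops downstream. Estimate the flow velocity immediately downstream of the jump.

V₂ = 0.589 m/s

V₁ = q/y₁ = 0.187/0.0595 = 3.14 m/s. Fr₁ = V₁/√(g·y₁) = 3.14/√(9.81×0.0595) = 4.11.
Sequent-depth ratio: y₂/y₁ = ½[√(1 + 8Fr₁²) − 1] = ½[√136.4 − 1] = 5.34.
y₂ = 5.34 × 0.0595 = 0.318 m.
V₂ = q/y₂ = 0.187/0.318 = 0.589 m/s.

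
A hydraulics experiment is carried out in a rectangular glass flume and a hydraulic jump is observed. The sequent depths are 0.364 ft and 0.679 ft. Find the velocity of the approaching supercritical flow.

For a rectangular channel the momentum equation gives q² = ½·g·y₁·y₂·(y₁ + y₂) = ½×32.2×0.364×0.679×1.04 = 4.15.
q = √4.15 = 2.04 ft²/s.
V₁ = q/y₁ = 2.04/0.364 = 5.60 ft/s.

V₁ = 5.60 ft/s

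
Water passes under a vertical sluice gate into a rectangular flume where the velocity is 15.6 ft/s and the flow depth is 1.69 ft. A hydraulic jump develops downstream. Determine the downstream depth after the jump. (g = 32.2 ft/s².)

y₂ = 4.28 ft

Fr₁ = V₁/√(g·y₁) = 15.6/√(32.2×1.69) = 2.11.
By Bélanger, y₂/y₁ = ½[√(1 + 8Fr₁²) − 1] = ½[√36.78 − 1] = 2.53.
y₂ = 2.53 × 1.69 = 4.28 ft.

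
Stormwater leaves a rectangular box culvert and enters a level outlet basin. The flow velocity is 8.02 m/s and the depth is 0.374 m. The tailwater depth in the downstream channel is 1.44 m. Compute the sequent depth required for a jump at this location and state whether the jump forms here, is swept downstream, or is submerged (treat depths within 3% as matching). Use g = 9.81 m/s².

Fr₁ = V₁/√(g·y₁) = 8.02/√(9.81×0.374) = 4.19.
Bélanger equation: y₂/y₁ = ½[√(1 + 8Fr₁²) − 1] = ½[√141.2 − 1] = 5.44.
y₂ = 5.44 × 0.374 = 2.04 m.
Tailwater y_tw = 1.44 m: y_tw < y₂, so the jump is swept downstream.

y₂ = 2.04 m; the jump is swept downstream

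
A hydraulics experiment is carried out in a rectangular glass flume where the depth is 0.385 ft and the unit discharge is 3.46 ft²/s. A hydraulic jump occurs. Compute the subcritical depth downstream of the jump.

V₁ = q/y₁ = 3.46/0.385 = 8.99 ft/s. Fr₁ = V₁/√(g·y₁) = 8.99/√(32.2×0.385) = 2.55.
Bélanger equation: y₂/y₁ = ½[√(1 + 8Fr₁²) − 1] = ½[√53.12 − 1] = 3.14.
y₂ = 3.14 × 0.385 = 1.21 ft.

y₂ = 1.21 ft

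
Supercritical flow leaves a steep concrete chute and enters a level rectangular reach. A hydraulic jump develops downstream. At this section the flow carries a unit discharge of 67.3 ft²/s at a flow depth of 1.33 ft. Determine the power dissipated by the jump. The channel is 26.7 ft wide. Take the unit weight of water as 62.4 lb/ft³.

V₁ = q/y₁ = 67.3/1.33 = 50.6 ft/s. Fr₁ = V₁/√(g·y₁) = 50.6/√(32.2×1.33) = 7.73.
Conjugate-depth relation: y₂/y₁ = ½[√(1 + 8Fr₁²) − 1] = ½[√479.3 − 1] = 10.4.
y₂ = 10.4 × 1.33 = 13.9 ft.
V₂ = q/y₂ = 67.3/13.9 = 4.84 ft/s. E₁ = y₁ + V₁²/2g = 41.1 ft; E₂ = y₂ + V₂²/2g = 14.3 ft. ΔE = E₁ − E₂ = 26.8 ft.
Q = q·b = 67.3 × 26.7 = 1797 cfs. P = γ·Q·ΔE/550 = 62.4 × 1797 × 26.8 / 550 = 5470 hp.

P = 5470 hp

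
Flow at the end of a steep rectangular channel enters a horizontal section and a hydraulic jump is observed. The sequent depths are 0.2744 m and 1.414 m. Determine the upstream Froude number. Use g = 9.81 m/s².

For a rectangular channel the momentum equation gives q² = ½·g·y₁·y₂·(y₁ + y₂) = ½×9.81×0.2744×1.414×1.688 = 3.213.
q = √3.213 = 1.793 m²/s.
V₁ = q/y₁ = 6.533 m/s; Fr₁ = V₁/√(g·y₁) = 3.982.

Fr₁ = 3.982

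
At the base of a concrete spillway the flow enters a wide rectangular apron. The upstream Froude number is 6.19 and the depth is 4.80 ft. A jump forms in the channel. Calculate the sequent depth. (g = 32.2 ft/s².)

y₂ = 39.7 ft

Fr₁ = 6.19 (given).
From the momentum equation for a rectangular channel, y₂/y₁ = ½[√(1 + 8Fr₁²) − 1] = ½[√307.5 − 1] = 8.27.
y₂ = 8.27 × 4.80 = 39.7 ft.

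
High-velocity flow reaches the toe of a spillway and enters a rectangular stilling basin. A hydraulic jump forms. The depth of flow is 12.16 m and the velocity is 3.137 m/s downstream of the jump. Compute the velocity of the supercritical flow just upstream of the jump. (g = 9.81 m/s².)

V₁ = 21.75 m/s

Fr₂ = V₂/√(g·y₂) = 3.137/√(9.81×12.16) = 0.2872.
The Bélanger relation is symmetric: y₁/y₂ = ½[√(1 + 8Fr₂²) − 1] = ½[√1.6600 − 1] = 0.1442.
y₁ = 0.1442 × 12.16 = 1.753 m.
V₁ = q/y₁ = 38.15/1.753 = 21.75 m/s.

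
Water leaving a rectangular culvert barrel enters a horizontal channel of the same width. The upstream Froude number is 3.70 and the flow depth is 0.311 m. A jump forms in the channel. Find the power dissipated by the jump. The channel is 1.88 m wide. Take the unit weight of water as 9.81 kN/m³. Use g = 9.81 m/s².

Fr₁ = 3.70 (given).
Bélanger equation: y₂/y₁ = ½[√(1 + 8Fr₁²) − 1] = ½[√110.5 − 1] = 4.76.
y₂ = 4.76 × 0.311 = 1.48 m.
V₁ = Fr₁·√(g·y₁) = 3.70×√(9.81×0.311) = 6.46 m/s; q = V₁·y₁ = 2.01 m²/s. V₂ = q/y₂ = 2.01/1.48 = 1.36 m/s. E₁ = y₁ + V₁²/2g = 2.44 m; E₂ = y₂ + V₂²/2g = 1.57 m. ΔE = E₁ − E₂ = 0.866 m.
Q = q·b = 2.01 × 1.88 = 3.78 m³/s. P = γ·Q·ΔE = 9.81 × 3.78 × 0.866 = 32.1 kW.

P = 32.1 kW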